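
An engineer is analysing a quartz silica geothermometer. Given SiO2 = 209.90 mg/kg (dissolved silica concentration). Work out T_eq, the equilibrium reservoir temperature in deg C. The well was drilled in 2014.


T_eq = 1309 / (5.19 - log10(SiO2)) - 273.15
T_eq = 1309 / (5.19 - log10(209.90)) - 273.15
T_eq = 183.27 deg C


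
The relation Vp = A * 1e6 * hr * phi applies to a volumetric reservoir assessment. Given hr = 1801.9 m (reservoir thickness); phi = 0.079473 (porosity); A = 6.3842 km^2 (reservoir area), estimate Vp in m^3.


Vp = A * 1e6 * hr * phi
Vp = 6.3842 * 1e6 * 1801.9 * 0.079473
Vp = 9.1423e+08 m^3


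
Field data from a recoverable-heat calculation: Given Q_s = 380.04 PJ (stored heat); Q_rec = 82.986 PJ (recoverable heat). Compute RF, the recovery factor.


RF = Q_rec / Q_s
RF = 82.986 / 380.04
RF = 0.21836


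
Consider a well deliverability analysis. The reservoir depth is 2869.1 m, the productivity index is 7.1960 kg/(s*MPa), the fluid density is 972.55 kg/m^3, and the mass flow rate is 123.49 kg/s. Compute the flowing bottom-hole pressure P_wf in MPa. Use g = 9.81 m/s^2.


Step 1: P_i = rho*g*h/1e6 = 972.55*9.81*2869.1/1e6 = 27.37327 MPa
Step 2: P_wf = P_i - mdot/PI = 27.37327 - 123.49/7.196 = 10.212 MPa
P_wf = 10.212 MPa


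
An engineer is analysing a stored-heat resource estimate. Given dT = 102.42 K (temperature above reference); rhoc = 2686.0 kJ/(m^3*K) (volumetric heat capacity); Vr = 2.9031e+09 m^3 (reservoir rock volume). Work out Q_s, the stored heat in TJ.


Q_s = Vr * rhoc * dT / 1e12
Q_s = 2.9031e+09 * 2686.0 * 102.42 / 1e12
Q_s = 798.6432 PJ
Convert: 798.6432 PJ * 1000.0 = 7.9864e+05 TJ
Q_s = 7.9864e+05 TJ


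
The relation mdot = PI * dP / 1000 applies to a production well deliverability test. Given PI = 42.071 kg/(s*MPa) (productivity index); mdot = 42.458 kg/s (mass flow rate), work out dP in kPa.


dP = mdot * 1000 / PI
dP = 42.458 * 1000 / 42.071
dP = 1009.2 kPa


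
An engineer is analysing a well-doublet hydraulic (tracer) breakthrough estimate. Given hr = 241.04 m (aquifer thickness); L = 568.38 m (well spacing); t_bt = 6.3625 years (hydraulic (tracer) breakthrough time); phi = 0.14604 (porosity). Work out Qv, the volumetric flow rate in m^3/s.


Qv = pi*hr*phi*L^2 / (3*t_bt*365.25*86400)
Qv = pi*241.04*0.14604*568.38^2 / (3*6.3625*365.25*86400)
Qv = 0.059311 m^3/s


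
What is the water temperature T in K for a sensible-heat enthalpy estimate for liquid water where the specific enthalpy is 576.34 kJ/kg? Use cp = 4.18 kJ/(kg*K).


T = h / cp
T = 576.34 / 4.18
T = 137.8804 deg C
Convert to K: 137.8804 + 273.15 = 411.03 K
T = 411.03 K


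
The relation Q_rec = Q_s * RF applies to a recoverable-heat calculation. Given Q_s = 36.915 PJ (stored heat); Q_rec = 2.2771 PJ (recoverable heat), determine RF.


RF = Q_rec / Q_s
RF = 2.2771 / 36.915
RF = 0.061685


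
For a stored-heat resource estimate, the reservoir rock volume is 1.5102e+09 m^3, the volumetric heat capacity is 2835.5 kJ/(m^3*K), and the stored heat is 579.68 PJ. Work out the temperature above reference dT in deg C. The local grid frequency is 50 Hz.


dT = Q_s * 1e12 / (Vr * rhoc)
dT = 579.68 * 1e12 / (1.5102e+09 * 2835.5)
dT = 135.3706 K
Convert (temperature difference, 1 K = 1 deg C): 135.3706 K = 135.3706 deg C
dT = 135.37 deg C


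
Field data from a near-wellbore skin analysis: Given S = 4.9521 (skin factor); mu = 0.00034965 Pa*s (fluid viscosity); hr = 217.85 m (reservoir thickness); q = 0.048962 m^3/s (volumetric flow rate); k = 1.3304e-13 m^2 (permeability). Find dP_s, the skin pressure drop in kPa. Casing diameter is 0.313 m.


dP_s = S * q * mu / (2*pi*k*hr) / 1000
dP_s = 4.9521 * 0.048962 * 0.00034965 / (2*pi*1.3304e-13*217.85) / 1000
dP_s = 465.55 kPa


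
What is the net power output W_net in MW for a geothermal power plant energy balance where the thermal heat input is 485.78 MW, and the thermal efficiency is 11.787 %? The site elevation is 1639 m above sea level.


W_net = eta / 100 * Q_in
W_net = 11.787 / 100 * 485.78
W_net = 57.259 MW


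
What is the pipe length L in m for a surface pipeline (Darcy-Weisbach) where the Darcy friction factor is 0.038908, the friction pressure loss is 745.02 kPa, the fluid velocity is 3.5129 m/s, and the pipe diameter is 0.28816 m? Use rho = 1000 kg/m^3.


L = dP*1000*D / (f*rho*vel^2/2)
L = 745.02*1000*0.28816 / (0.038908*1000*3.5129^2/2)
L = 894.25 m


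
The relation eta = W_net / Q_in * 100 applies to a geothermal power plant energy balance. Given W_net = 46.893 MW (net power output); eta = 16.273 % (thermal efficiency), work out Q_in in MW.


Q_in = W_net / (eta / 100)
Q_in = 46.893 / (16.273 / 100)
Q_in = 288.16 MW


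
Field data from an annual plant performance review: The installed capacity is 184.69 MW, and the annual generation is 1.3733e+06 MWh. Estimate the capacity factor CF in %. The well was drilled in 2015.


CF = E_a / (cap * 8760) * 100
CF = 1.3733e+06 / (184.69 * 8760) * 100
CF = 84.882 %


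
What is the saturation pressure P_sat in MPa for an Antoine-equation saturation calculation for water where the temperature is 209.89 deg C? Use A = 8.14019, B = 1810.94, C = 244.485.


P_sat = 10^(A - B/(C + T)) / 760 * 0.101325
P_sat = 10^(8.14019 - 1810.94/(244.485 + 209.89)) / 760 * 0.101325
P_sat = 1.9034 MPa


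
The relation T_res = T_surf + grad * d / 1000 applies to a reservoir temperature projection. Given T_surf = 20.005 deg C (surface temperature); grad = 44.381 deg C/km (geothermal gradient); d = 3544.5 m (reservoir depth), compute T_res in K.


T_res = T_surf + grad * d / 1000
T_res = 20.005 + 44.381 * 3544.5 / 1000
T_res = 177.3135 deg C
Convert to K: 177.3135 + 273.15 = 450.46 K
T_res = 450.46 K


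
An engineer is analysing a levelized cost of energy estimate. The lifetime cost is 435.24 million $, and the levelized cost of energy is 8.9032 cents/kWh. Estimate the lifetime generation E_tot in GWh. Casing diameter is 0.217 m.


E_tot = C_tot / LCOE * 100
E_tot = 435.24 / 8.9032 * 100
E_tot = 4888.6 GWh


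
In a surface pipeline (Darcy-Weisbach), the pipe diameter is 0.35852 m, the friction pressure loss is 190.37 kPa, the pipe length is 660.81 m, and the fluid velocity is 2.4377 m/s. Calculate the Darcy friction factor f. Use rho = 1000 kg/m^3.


f = dP*1000 / ((L/D)*(rho*vel^2/2))
f = 190.37*1000 / ((660.81/0.35852)*(1000*2.4377^2/2))
f = 0.034762


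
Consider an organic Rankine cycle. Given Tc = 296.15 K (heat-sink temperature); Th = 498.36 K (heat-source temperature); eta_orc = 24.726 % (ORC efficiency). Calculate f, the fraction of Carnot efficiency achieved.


f = (eta_orc/100) / (1 - Tc/Th)
f = (24.726/100) / (1 - 296.15/498.36)
f = 0.60939


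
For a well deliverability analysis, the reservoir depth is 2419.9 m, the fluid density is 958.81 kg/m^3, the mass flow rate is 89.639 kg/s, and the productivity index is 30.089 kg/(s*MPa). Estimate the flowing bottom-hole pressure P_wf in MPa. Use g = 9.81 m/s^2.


Step 1: P_i = rho*g*h/1e6 = 958.81*9.81*2419.9/1e6 = 22.76140 MPa
Step 2: P_wf = P_i - mdot/PI = 22.76140 - 89.639/30.089 = 19.782 MPa
P_wf = 19.782 MPa


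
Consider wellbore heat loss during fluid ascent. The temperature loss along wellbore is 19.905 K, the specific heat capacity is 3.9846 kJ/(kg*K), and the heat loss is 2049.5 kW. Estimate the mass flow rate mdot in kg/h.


mdot = Q_loss / (cp * dT)
mdot = 2049.5 / (3.9846 * 19.905)
mdot = 25.84051 kg/s
Convert: 25.84051 kg/s * 3600.0 = 93026 kg/h
mdot = 93026 kg/h


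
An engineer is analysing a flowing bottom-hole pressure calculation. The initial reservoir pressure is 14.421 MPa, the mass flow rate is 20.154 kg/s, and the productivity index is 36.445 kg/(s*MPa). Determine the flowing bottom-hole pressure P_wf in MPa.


P_wf = P_i - mdot / PI
P_wf = 14.421 - 20.154 / 36.445
P_wf = 13.868 MPa


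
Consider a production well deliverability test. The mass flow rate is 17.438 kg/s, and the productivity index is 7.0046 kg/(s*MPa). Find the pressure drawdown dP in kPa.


dP = mdot * 1000 / PI
dP = 17.438 * 1000 / 7.0046
dP = 2489.5 kPa


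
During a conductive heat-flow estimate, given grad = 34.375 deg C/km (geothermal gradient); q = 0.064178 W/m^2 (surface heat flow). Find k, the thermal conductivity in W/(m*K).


k = q * 1000 / grad
k = 0.064178 * 1000 / 34.375
k = 1.8670 W/(m*K)


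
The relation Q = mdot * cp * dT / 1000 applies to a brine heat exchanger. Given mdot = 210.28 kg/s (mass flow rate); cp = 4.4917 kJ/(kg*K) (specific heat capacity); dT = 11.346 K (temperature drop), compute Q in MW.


Q = mdot * cp * dT / 1000
Q = 210.28 * 4.4917 * 11.346 / 1000
Q = 10.716 MW


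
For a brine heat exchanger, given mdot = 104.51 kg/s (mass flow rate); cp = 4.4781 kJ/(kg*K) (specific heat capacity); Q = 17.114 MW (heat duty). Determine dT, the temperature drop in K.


dT = Q * 1000 / (mdot * cp)
dT = 17.114 * 1000 / (104.51 * 4.4781)
dT = 36.568 K


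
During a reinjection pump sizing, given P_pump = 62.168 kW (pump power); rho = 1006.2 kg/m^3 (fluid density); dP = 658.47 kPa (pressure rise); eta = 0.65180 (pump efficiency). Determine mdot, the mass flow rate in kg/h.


mdot = P_pump * rho * eta / dP
mdot = 62.168 * 1006.2 * 0.65180 / 658.47
mdot = 61.91980 kg/s
Convert: 61.91980 kg/s * 3600.0 = 2.2291e+05 kg/h
mdot = 2.2291e+05 kg/h


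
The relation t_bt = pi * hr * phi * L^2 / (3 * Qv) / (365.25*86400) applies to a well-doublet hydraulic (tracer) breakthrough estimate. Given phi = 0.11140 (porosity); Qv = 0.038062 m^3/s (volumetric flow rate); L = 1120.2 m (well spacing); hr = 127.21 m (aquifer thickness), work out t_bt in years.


t_bt = pi * hr * phi * L^2 / (3 * Qv) / (365.25*86400)
t_bt = pi * 127.21 * 0.11140 * 1120.2^2 / (3 * 0.038062) / (365.25*86400)
t_bt = 15.504 years


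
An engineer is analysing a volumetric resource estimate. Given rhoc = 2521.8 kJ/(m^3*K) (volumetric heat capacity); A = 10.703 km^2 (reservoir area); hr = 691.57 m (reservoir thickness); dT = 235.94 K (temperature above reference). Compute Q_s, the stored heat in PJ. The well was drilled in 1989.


Step 1: Vr = A*1e6*hr = 10.703*1e6*691.57 = 7.401874e+09 m^3
Step 2: Q_s = Vr*rhoc*dT/1e12 = 7.401874e+09*2521.8*235.94/1e12 = 4404.1 PJ
Q_s = 4404.1 PJ


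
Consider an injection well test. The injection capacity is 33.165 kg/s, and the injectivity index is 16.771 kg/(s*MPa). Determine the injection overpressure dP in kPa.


dP = mdot * 1000 / II
dP = 33.165 * 1000 / 16.771
dP = 1977.5 kPa


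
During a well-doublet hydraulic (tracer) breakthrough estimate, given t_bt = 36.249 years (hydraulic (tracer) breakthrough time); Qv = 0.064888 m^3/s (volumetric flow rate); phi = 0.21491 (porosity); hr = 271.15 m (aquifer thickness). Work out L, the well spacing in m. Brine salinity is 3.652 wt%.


L = sqrt(t_bt*365.25*86400*3*Qv / (pi*hr*phi))
L = sqrt(36.249*365.25*86400*3*0.064888 / (pi*271.15*0.21491))
L = 1102.9 m


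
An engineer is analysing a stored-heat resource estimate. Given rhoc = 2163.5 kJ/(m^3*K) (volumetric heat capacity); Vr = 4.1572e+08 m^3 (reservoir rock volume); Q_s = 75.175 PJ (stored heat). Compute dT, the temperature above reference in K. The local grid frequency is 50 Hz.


dT = Q_s * 1e12 / (Vr * rhoc)
dT = 75.175 * 1e12 / (4.1572e+08 * 2163.5)
dT = 83.583 K


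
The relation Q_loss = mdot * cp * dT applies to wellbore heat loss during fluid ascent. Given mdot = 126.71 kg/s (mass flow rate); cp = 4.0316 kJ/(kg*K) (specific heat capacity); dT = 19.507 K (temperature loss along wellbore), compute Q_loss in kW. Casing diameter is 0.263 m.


Q_loss = mdot * cp * dT
Q_loss = 126.71 * 4.0316 * 19.507
Q_loss = 9965.0 kW


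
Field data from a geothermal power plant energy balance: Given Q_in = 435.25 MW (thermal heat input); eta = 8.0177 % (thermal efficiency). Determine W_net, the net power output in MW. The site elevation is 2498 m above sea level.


W_net = eta / 100 * Q_in
W_net = 8.0177 / 100 * 435.25
W_net = 34.897 MW


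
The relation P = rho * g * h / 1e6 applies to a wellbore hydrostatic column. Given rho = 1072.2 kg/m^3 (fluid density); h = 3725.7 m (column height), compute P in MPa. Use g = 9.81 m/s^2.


P = rho * g * h / 1e6
P = 1072.2 * 9.81 * 3725.7 / 1e6
P = 39.188 MPa


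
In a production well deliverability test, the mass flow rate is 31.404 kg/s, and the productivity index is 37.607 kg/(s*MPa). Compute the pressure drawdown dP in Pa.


dP = mdot * 1000 / PI
dP = 31.404 * 1000 / 37.607
dP = 835.0573 kPa
Convert: 835.0573 kPa * 1000.0 = 8.3506e+05 Pa
dP = 8.3506e+05 Pa


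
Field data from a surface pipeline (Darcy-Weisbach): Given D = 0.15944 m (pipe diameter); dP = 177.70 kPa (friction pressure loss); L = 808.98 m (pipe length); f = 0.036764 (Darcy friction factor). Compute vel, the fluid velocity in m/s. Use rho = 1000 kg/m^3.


vel = sqrt(dP*1000*2*D / (f*L*rho))
vel = sqrt(177.70*1000*2*0.15944 / (0.036764*808.98*1000))
vel = 1.3803 m/s


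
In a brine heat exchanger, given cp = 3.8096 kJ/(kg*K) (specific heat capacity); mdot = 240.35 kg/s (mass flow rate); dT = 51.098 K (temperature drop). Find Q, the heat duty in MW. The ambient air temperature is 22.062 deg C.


Q = mdot * cp * dT / 1000
Q = 240.35 * 3.8096 * 51.098 / 1000
Q = 46.787 MW


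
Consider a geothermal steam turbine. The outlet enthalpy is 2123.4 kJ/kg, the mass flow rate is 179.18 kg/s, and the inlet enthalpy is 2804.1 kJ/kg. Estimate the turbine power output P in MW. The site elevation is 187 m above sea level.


P = mdot * (h_in - h_out) / 1000
P = 179.18 * (2804.1 - 2123.4) / 1000
P = 121.97 MW


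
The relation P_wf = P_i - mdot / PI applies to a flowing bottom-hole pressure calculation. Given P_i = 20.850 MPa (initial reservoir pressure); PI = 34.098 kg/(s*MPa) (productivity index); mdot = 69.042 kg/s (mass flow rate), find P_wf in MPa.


P_wf = P_i - mdot / PI
P_wf = 20.850 - 69.042 / 34.098
P_wf = 18.825 MPa


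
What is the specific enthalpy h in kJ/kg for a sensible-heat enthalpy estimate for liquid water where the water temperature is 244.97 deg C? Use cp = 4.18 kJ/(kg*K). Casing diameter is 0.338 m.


h = cp * T
h = 4.18 * 244.97
h = 1024.0 kJ/kg


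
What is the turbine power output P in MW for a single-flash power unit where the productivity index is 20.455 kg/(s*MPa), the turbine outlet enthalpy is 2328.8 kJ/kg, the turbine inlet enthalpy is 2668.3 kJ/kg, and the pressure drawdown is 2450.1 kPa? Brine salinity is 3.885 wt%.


Step 1: mdot = PI * dP / 1000 = 20.455 * 2450.1 / 1000 = 50.11680 kg/s
Step 2: P = mdot*(h_in - h_out)/1000 = 50.11680*(2668.3 - 2328.8)/1000 = 17.015 MW
P = 17.015 MW


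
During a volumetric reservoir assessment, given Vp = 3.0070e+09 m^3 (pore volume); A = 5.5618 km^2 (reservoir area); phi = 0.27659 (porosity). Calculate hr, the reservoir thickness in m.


hr = Vp / (A * 1e6 * phi)
hr = 3.0070e+09 / (5.5618 * 1e6 * 0.27659)
hr = 1954.7 m


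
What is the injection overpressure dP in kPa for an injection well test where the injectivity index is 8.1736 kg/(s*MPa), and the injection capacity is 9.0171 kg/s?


dP = mdot * 1000 / II
dP = 9.0171 * 1000 / 8.1736
dP = 1103.2 kPa


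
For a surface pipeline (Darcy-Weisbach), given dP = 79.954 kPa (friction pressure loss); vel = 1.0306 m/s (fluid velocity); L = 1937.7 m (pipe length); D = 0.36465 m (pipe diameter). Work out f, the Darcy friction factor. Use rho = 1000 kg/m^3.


f = dP*1000 / ((L/D)*(rho*vel^2/2))
f = 79.954*1000 / ((1937.7/0.36465)*(1000*1.0306^2/2))
f = 0.028332


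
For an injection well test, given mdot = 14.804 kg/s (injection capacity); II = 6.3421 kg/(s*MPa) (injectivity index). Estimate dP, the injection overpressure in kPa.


dP = mdot * 1000 / II
dP = 14.804 * 1000 / 6.3421
dP = 2334.2 kPa


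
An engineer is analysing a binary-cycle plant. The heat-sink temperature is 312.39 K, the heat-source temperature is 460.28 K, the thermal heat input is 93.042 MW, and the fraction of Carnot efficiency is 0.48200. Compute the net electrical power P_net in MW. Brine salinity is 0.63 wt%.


Step 1: eta = (1 - Tc/Th)*f = (1 - 312.39/460.28)*0.482 = 0.1548687
Step 2: P_net = eta * Q_in = 0.1548687 * 93.042 = 14.409 MW
P_net = 14.409 MW


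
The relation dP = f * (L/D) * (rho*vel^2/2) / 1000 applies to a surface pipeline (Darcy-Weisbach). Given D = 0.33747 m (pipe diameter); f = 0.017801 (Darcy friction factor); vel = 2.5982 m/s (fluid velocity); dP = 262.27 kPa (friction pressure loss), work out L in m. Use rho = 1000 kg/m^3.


L = dP*1000*D / (f*rho*vel^2/2)
L = 262.27*1000*0.33747 / (0.017801*1000*2.5982^2/2)
L = 1473.1 m


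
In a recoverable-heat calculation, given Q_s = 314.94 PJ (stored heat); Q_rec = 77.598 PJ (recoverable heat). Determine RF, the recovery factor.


RF = Q_rec / Q_s
RF = 77.598 / 314.94
RF = 0.24639


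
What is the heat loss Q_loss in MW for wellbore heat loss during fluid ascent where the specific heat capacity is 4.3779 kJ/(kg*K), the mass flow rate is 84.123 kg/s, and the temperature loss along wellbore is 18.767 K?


Q_loss = mdot * cp * dT
Q_loss = 84.123 * 4.3779 * 18.767
Q_loss = 6911.550 kW
Convert: 6911.550 kW * 0.001 = 6.9116 MW
Q_loss = 6.9116 MW


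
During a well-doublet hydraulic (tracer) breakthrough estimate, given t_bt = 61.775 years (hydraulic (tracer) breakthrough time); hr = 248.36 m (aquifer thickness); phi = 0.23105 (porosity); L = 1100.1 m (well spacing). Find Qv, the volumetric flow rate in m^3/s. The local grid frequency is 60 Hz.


Qv = pi*hr*phi*L^2 / (3*t_bt*365.25*86400)
Qv = pi*248.36*0.23105*1100.1^2 / (3*61.775*365.25*86400)
Qv = 0.037305 m^3/s


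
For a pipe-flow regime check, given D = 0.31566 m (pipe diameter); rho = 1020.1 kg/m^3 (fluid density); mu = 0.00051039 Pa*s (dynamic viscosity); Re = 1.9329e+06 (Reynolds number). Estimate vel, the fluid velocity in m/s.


vel = Re * mu / (rho * D)
vel = 1.9329e+06 * 0.00051039 / (1020.1 * 0.31566)
vel = 3.0637 m/s


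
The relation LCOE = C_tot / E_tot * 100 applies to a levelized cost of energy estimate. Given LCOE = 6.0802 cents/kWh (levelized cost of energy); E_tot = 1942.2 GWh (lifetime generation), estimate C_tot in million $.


C_tot = LCOE / 100 * E_tot
C_tot = 6.0802 / 100 * 1942.2
C_tot = 118.09 million $


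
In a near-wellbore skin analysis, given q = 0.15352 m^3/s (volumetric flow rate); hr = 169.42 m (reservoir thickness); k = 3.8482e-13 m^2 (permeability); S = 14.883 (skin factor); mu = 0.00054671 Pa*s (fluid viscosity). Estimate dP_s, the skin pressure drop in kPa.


dP_s = S * q * mu / (2*pi*k*hr) / 1000
dP_s = 14.883 * 0.15352 * 0.00054671 / (2*pi*3.8482e-13*169.42) / 1000
dP_s = 3049.4 kPa


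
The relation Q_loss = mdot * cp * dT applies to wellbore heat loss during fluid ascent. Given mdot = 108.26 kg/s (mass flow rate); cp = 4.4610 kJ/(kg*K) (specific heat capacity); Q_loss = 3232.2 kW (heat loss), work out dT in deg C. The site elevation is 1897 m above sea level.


dT = Q_loss / (mdot * cp)
dT = 3232.2 / (108.26 * 4.4610)
dT = 6.692648 K
Convert (temperature difference, 1 K = 1 deg C): 6.692648 K = 6.692648 deg C
dT = 6.6926 deg C


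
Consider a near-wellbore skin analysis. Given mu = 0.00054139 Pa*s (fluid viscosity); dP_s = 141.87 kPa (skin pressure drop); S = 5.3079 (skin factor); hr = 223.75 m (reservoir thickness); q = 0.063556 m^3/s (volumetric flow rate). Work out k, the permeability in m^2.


k = S*q*mu / (2*pi*dP_s*1000*hr)
k = 5.3079*0.063556*0.00054139 / (2*pi*141.87*1000*223.75)
k = 9.1571e-13 m^2


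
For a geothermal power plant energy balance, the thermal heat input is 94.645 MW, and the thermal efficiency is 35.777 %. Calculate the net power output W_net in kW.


W_net = eta / 100 * Q_in
W_net = 35.777 / 100 * 94.645
W_net = 33.86114 MW
Convert: 33.86114 MW * 1000.0 = 33861 kW
W_net = 33861 kW


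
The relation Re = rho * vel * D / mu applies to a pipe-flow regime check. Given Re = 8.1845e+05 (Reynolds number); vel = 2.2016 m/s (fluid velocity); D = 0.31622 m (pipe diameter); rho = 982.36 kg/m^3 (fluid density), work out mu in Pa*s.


mu = rho * vel * D / Re
mu = 982.36 * 2.2016 * 0.31622 / 8.1845e+05
mu = 0.00083562 Pa*s


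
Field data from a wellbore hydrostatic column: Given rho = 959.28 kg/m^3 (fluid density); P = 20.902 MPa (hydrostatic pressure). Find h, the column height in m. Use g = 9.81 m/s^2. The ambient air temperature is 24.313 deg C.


h = P * 1e6 / (g * rho)
h = 20.902 * 1e6 / (9.81 * 959.28)
h = 2221.1 m


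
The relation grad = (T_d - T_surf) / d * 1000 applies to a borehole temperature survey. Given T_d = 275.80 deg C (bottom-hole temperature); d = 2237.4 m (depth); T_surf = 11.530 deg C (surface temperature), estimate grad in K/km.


grad = (T_d - T_surf) / d * 1000
grad = (275.80 - 11.530) / 2237.4 * 1000
grad = 118.1148 deg C/km
Convert: 118.1148 deg C/km * 1.0 = 118.11 K/km
grad = 118.11 K/km


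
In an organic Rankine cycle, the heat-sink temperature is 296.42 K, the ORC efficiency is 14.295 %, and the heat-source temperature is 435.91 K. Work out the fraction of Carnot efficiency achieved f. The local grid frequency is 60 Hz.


f = (eta_orc/100) / (1 - Tc/Th)
f = (14.295/100) / (1 - 296.42/435.91)
f = 0.44672


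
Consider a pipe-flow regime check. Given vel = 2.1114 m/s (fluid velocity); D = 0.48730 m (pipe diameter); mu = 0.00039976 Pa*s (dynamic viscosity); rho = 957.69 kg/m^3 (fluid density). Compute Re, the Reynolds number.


Re = rho * vel * D / mu
Re = 957.69 * 2.1114 * 0.48730 / 0.00039976
Re = 2.4649e+06


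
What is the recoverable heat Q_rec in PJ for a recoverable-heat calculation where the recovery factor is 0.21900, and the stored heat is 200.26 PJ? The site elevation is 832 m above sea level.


Q_rec = Q_s * RF
Q_rec = 200.26 * 0.21900
Q_rec = 43.857 PJ


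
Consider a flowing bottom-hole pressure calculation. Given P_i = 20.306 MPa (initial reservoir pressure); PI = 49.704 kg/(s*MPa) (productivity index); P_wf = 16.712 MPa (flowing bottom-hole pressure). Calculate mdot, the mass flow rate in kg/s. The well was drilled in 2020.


mdot = (P_i - P_wf) * PI
mdot = (20.306 - 16.712) * 49.704
mdot = 178.64 kg/s


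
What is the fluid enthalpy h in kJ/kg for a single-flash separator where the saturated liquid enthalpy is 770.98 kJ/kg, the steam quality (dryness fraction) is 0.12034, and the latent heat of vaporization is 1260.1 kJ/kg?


h = hf + x * hfg
h = 770.98 + 0.12034 * 1260.1
h = 922.62 kJ/kg


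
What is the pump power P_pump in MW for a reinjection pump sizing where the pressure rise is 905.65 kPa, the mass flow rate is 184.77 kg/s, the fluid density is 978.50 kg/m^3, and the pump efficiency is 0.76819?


P_pump = mdot * dP / (rho * eta)
P_pump = 184.77 * 905.65 / (978.50 * 0.76819)
P_pump = 222.6191 kW
Convert: 222.6191 kW * 0.001 = 0.22262 MW
P_pump = 0.22262 MW


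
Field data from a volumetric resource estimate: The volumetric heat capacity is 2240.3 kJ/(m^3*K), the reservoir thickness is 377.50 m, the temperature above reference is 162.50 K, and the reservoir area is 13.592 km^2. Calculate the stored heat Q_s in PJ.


Step 1: Vr = A*1e6*hr = 13.592*1e6*377.5 = 5.130980e+09 m^3
Step 2: Q_s = Vr*rhoc*dT/1e12 = 5.130980e+09*2240.3*162.5/1e12 = 1867.9 PJ
Q_s = 1867.9 PJ


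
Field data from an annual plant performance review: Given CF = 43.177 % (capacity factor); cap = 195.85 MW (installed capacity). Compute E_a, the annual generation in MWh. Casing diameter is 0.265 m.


E_a = CF / 100 * cap * 8760
E_a = 43.177 / 100 * 195.85 * 8760
E_a = 7.4076e+05 MWh


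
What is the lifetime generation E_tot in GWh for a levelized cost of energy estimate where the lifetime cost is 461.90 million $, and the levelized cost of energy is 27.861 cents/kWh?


E_tot = C_tot / LCOE * 100
E_tot = 461.90 / 27.861 * 100
E_tot = 1657.9 GWh


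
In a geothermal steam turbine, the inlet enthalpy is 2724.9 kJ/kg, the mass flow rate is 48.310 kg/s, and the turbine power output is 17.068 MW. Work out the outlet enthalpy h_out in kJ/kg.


h_out = h_in - P * 1000 / mdot
h_out = 2724.9 - 17.068 * 1000 / 48.310
h_out = 2371.6 kJ/kg


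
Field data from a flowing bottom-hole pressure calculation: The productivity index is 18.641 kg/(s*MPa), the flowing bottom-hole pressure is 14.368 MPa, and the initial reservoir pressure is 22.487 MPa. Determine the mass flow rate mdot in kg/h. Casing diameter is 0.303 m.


mdot = (P_i - P_wf) * PI
mdot = (22.487 - 14.368) * 18.641
mdot = 151.3463 kg/s
Convert: 151.3463 kg/s * 3600.0 = 5.4485e+05 kg/h
mdot = 5.4485e+05 kg/h


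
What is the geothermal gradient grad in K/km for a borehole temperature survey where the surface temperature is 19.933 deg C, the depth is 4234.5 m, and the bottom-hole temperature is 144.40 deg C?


grad = (T_d - T_surf) / d * 1000
grad = (144.40 - 19.933) / 4234.5 * 1000
grad = 29.39355 deg C/km
Convert: 29.39355 deg C/km * 1.0 = 29.394 K/km
grad = 29.394 K/km


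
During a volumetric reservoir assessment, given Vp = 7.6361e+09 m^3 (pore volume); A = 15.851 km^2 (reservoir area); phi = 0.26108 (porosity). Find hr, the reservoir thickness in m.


hr = Vp / (A * 1e6 * phi)
hr = 7.6361e+09 / (15.851 * 1e6 * 0.26108)
hr = 1845.2 m


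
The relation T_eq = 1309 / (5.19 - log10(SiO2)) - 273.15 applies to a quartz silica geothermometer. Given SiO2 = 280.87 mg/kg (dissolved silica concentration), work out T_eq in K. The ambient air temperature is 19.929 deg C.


T_eq = 1309 / (5.19 - log10(SiO2)) - 273.15
T_eq = 1309 / (5.19 - log10(280.87)) - 273.15
T_eq = 204.3268 deg C
Convert to K: 204.3268 + 273.15 = 477.48 K
T_eq = 477.48 K


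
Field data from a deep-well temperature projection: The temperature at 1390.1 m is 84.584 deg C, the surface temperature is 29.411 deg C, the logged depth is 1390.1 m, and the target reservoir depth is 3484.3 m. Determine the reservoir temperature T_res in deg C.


Step 1: grad = (T_d1 - T_surf)/d1 * 1000 = (84.584 - 29.411)/1390.1 * 1000 = 39.68995 deg C/km
Step 2: T_res = T_surf + grad*d2/1000 = 29.411 + 39.68995*3484.3/1000 = 167.70 deg C
T_res = 167.70 deg C


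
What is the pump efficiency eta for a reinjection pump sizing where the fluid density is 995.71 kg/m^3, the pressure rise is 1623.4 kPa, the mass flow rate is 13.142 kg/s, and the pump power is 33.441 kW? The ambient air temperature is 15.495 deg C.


eta = mdot * dP / (rho * P_pump)
eta = 13.142 * 1623.4 / (995.71 * 33.441)
eta = 0.64073


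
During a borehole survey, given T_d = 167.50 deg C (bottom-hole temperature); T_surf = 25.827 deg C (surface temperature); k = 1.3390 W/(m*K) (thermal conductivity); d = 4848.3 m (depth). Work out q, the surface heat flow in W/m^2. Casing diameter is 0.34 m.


Step 1: grad = (T_d - T_surf)/d * 1000 = (167.5 - 25.827)/4848.3 * 1000 = 29.22117 deg C/km
Step 2: q = k * grad / 1000 = 1.339 * 29.22117 / 1000 = 0.039127 W/m^2
q = 0.039127 W/m^2


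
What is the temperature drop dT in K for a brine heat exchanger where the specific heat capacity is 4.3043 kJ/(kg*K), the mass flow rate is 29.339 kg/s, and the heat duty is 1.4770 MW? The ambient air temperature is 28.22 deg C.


dT = Q * 1000 / (mdot * cp)
dT = 1.4770 * 1000 / (29.339 * 4.3043)
dT = 11.696 K


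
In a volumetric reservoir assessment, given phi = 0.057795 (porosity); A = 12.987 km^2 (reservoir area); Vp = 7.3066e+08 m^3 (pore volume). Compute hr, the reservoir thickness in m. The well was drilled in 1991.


hr = Vp / (A * 1e6 * phi)
hr = 7.3066e+08 / (12.987 * 1e6 * 0.057795)
hr = 973.46 m


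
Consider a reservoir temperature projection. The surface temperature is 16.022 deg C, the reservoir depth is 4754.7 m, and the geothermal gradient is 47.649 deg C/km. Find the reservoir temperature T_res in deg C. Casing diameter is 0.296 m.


T_res = T_surf + grad * d / 1000
T_res = 16.022 + 47.649 * 4754.7 / 1000
T_res = 242.58 deg C


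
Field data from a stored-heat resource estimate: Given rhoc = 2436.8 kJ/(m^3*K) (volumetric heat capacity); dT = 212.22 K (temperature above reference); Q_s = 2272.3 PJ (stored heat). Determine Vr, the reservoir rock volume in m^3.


Vr = Q_s * 1e12 / (rhoc * dT)
Vr = 2272.3 * 1e12 / (2436.8 * 212.22)
Vr = 4.3940e+09 m^3


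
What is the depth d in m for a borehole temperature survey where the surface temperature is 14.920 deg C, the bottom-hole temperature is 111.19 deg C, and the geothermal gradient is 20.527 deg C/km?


d = (T_d - T_surf) / grad * 1000
d = (111.19 - 14.920) / 20.527 * 1000
d = 4689.9 m


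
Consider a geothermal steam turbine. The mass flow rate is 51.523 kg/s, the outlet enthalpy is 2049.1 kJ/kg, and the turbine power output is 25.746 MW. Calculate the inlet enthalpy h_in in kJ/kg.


h_in = h_out + P * 1000 / mdot
h_in = 2049.1 + 25.746 * 1000 / 51.523
h_in = 2548.8 kJ/kg


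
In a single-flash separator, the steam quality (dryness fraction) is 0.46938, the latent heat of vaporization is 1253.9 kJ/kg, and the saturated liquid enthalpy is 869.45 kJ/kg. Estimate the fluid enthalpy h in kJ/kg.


h = hf + x * hfg
h = 869.45 + 0.46938 * 1253.9
h = 1458.0 kJ/kg


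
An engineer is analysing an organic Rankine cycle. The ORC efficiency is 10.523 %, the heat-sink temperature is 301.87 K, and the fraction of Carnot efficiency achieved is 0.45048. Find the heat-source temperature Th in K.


Th = Tc / (1 - (eta_orc/100)/f)
Th = 301.87 / (1 - (10.523/100)/0.45048)
Th = 393.88 K


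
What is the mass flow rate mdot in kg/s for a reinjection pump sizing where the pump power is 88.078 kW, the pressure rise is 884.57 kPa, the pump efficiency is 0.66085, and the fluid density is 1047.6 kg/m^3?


mdot = P_pump * rho * eta / dP
mdot = 88.078 * 1047.6 * 0.66085 / 884.57
mdot = 68.934 kg/s


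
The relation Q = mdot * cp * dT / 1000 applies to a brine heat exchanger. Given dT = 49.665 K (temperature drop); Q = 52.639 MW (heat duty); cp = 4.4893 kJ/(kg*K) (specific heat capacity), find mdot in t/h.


mdot = Q * 1000 / (cp * dT)
mdot = 52.639 * 1000 / (4.4893 * 49.665)
mdot = 236.0905 kg/s
Convert: 236.0905 kg/s * 3.6 = 849.93 t/h
mdot = 849.93 t/h


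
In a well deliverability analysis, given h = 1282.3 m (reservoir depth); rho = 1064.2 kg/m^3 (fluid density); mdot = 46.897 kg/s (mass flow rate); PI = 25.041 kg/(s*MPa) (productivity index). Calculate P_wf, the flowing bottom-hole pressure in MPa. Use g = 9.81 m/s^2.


Step 1: P_i = rho*g*h/1e6 = 1064.2*9.81*1282.3/1e6 = 13.38696 MPa
Step 2: P_wf = P_i - mdot/PI = 13.38696 - 46.897/25.041 = 11.514 MPa
P_wf = 11.514 MPa


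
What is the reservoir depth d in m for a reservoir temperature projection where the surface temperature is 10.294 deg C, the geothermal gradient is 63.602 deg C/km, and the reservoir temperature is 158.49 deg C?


d = (T_res - T_surf) / grad * 1000
d = (158.49 - 10.294) / 63.602 * 1000
d = 2330.1 m


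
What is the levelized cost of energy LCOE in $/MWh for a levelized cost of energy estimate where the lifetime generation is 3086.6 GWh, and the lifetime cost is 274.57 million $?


LCOE = C_tot / E_tot * 100
LCOE = 274.57 / 3086.6 * 100
LCOE = 8.895548 cents/kWh
Convert: 8.895548 cents/kWh * 10.0 = 88.955 $/MWh
LCOE = 88.955 $/MWh


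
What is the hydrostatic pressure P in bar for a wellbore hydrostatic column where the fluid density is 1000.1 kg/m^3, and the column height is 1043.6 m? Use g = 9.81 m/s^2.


P = rho * g * h / 1e6
P = 1000.1 * 9.81 * 1043.6 / 1e6
P = 10.23874 MPa
Convert: 10.23874 MPa * 10.0 = 102.39 bar
P = 102.39 bar


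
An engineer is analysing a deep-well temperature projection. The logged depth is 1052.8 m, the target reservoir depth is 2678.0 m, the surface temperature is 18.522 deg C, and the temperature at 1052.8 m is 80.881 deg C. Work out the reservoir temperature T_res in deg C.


Step 1: grad = (T_d1 - T_surf)/d1 * 1000 = (80.881 - 18.522)/1052.8 * 1000 = 59.23157 deg C/km
Step 2: T_res = T_surf + grad*d2/1000 = 18.522 + 59.23157*2678.0/1000 = 177.14 deg C
T_res = 177.14 deg C


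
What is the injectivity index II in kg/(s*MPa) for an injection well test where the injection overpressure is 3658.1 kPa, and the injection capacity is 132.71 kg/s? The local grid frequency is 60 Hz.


II = mdot * 1000 / dP
II = 132.71 * 1000 / 3658.1
II = 36.278 kg/(s*MPa)


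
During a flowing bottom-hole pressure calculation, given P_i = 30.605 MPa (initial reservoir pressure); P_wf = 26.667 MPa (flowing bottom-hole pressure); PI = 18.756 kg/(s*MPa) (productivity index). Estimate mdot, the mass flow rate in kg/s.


mdot = (P_i - P_wf) * PI
mdot = (30.605 - 26.667) * 18.756
mdot = 73.861 kg/s


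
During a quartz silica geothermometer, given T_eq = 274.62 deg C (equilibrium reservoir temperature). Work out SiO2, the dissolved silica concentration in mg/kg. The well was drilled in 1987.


SiO2 = 10^(5.19 - 1309/(T_eq + 273.15))
SiO2 = 10^(5.19 - 1309/(274.62 + 273.15))
SiO2 = 631.41 mg/kg


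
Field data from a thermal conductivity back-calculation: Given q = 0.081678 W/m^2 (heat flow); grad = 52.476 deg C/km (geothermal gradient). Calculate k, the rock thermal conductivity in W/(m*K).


k = q / (grad / 1000)
k = 0.081678 / (52.476 / 1000)
k = 1.5565 W/(m*K)


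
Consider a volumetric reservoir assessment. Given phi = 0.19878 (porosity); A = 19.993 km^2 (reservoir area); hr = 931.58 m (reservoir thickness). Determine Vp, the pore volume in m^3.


Vp = A * 1e6 * hr * phi
Vp = 19.993 * 1e6 * 931.58 * 0.19878
Vp = 3.7023e+09 m^3


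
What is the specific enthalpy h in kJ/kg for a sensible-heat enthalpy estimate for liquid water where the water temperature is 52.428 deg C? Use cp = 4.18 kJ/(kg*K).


h = cp * T
h = 4.18 * 52.428
h = 219.15 kJ/kg


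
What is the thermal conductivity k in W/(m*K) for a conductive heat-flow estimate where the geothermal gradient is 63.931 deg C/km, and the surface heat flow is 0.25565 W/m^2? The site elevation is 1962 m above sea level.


k = q * 1000 / grad
k = 0.25565 * 1000 / 63.931
k = 3.9988 W/(m*K)


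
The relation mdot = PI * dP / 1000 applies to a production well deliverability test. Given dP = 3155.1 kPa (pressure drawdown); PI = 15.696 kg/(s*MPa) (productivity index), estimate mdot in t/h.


mdot = PI * dP / 1000
mdot = 15.696 * 3155.1 / 1000
mdot = 49.52245 kg/s
Convert: 49.52245 kg/s * 3.6 = 178.28 t/h
mdot = 178.28 t/h


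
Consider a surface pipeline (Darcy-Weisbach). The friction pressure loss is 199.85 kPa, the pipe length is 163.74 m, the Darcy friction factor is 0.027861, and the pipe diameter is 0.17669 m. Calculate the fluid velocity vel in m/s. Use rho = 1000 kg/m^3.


vel = sqrt(dP*1000*2*D / (f*L*rho))
vel = sqrt(199.85*1000*2*0.17669 / (0.027861*163.74*1000))
vel = 3.9346 m/s


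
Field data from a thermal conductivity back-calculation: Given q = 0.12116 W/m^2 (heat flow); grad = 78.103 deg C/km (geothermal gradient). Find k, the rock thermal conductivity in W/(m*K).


k = q / (grad / 1000)
k = 0.12116 / (78.103 / 1000)
k = 1.5513 W/(m*K)


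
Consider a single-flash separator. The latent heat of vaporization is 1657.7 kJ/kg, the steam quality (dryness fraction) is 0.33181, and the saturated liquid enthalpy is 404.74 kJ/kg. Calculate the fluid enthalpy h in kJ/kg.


h = hf + x * hfg
h = 404.74 + 0.33181 * 1657.7
h = 954.78 kJ/kg


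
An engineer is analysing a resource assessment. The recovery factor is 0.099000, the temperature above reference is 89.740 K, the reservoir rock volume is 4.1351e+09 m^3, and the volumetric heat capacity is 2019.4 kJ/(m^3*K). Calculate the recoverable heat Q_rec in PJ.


Step 1: Q_s = Vr*rhoc*dT/1e12 = 4.1351e+09*2019.4*89.74/1e12 = 749.3668 PJ
Step 2: Q_rec = Q_s * RF = 749.3668 * 0.099 = 74.187 PJ
Q_rec = 74.187 PJ


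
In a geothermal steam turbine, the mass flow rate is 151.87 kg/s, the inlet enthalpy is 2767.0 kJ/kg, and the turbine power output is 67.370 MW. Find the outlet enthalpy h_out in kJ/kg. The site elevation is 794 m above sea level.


h_out = h_in - P * 1000 / mdot
h_out = 2767.0 - 67.370 * 1000 / 151.87
h_out = 2323.4 kJ/kg


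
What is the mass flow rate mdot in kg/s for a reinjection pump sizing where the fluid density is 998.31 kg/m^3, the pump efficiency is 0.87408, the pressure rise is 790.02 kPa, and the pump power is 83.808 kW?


mdot = P_pump * rho * eta / dP
mdot = 83.808 * 998.31 * 0.87408 / 790.02
mdot = 92.569 kg/s


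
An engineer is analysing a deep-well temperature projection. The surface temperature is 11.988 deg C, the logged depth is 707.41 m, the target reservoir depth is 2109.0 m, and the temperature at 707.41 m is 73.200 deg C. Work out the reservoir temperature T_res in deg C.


Step 1: grad = (T_d1 - T_surf)/d1 * 1000 = (73.2 - 11.988)/707.41 * 1000 = 86.52974 deg C/km
Step 2: T_res = T_surf + grad*d2/1000 = 11.988 + 86.52974*2109.0/1000 = 194.48 deg C
T_res = 194.48 deg C


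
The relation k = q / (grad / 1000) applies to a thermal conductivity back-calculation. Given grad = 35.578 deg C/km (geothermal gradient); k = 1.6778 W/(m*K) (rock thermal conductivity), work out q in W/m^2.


q = k * grad / 1000
q = 1.6778 * 35.578 / 1000
q = 0.059693 W/m^2


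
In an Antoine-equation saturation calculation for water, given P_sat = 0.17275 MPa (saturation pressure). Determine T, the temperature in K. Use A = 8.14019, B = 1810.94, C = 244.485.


T = B / (A - log10(P_sat * 760 / 0.101325)) - C
T = 1810.94 / (8.14019 - log10(0.17275 * 760 / 0.101325)) - 244.485
T = 115.7093 deg C
Convert to K: 115.7093 + 273.15 = 388.86 K
T = 388.86 K


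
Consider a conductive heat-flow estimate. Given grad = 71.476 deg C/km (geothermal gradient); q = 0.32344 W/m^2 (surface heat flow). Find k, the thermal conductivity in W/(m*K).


k = q * 1000 / grad
k = 0.32344 * 1000 / 71.476
k = 4.5252 W/(m*K)


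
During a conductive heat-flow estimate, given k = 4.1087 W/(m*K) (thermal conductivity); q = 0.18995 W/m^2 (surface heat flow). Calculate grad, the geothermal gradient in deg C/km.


grad = q * 1000 / k
grad = 0.18995 * 1000 / 4.1087
grad = 46.231 deg C/km


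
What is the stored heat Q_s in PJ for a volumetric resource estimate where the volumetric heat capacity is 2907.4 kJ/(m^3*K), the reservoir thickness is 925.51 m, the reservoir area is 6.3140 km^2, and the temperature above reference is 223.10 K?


Step 1: Vr = A*1e6*hr = 6.314*1e6*925.51 = 5.843670e+09 m^3
Step 2: Q_s = Vr*rhoc*dT/1e12 = 5.843670e+09*2907.4*223.1/1e12 = 3790.4 PJ
Q_s = 3790.4 PJ


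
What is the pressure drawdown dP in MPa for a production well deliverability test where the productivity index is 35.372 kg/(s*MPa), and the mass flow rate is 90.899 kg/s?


dP = mdot * 1000 / PI
dP = 90.899 * 1000 / 35.372
dP = 2569.801 kPa
Convert: 2569.801 kPa * 0.001 = 2.5698 MPa
dP = 2.5698 MPa


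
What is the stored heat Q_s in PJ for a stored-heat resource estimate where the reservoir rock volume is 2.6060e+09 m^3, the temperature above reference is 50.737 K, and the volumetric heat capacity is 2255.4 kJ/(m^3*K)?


Q_s = Vr * rhoc * dT / 1e12
Q_s = 2.6060e+09 * 2255.4 * 50.737 / 1e12
Q_s = 298.21 PJ


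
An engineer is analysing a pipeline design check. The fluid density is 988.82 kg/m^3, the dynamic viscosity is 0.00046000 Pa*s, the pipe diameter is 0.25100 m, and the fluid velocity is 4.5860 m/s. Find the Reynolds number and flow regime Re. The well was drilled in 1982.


Step 1: Re = rho*vel*D/mu = 988.82*4.586*0.251/0.00046 = 2.4744e+06
Step 2: Re = 2.4744e+06 > 4000, so flow is turbulent.
Re = 2.4744e+06 (turbulent)


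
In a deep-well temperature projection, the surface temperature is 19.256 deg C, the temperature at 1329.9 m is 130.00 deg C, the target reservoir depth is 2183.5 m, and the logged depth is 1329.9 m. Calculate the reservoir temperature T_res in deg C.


Step 1: grad = (T_d1 - T_surf)/d1 * 1000 = (130.0 - 19.256)/1329.9 * 1000 = 83.27243 deg C/km
Step 2: T_res = T_surf + grad*d2/1000 = 19.256 + 83.27243*2183.5/1000 = 201.08 deg C
T_res = 201.08 deg C
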